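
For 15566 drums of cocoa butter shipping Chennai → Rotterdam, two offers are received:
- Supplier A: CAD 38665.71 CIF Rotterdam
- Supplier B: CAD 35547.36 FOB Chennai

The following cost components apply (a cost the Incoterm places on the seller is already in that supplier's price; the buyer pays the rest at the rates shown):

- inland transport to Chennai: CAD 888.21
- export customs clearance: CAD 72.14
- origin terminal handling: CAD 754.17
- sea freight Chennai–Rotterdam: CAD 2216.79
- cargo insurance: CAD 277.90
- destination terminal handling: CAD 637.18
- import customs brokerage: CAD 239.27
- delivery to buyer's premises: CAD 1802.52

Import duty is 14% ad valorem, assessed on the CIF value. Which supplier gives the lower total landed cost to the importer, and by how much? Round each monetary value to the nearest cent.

Supplier A (CIF):
The CIF price already equals the CIF value: 38665.71
Import duty = 38665.71 × 14% = 5413.20
Buyer bears (A): 637.18 + 239.27 + 1802.52 = 2678.97
Landed cost (A) = invoice 38665.71 + 2678.97 + duty 5413.20 = 46757.88
Supplier B (FOB):
CIF value = FOB price + freight + insurance = 35547.36 + 2216.79 + 277.90 = 38042.05
Import duty = 38042.05 × 14% = 5325.89
Buyer bears (B): 2216.79 + 277.90 + 637.18 + 239.27 + 1802.52 = 5173.66
Landed cost (B) = invoice 35547.36 + 5173.66 + duty 5325.89 = 46046.91
Difference = |46757.88 − 46046.91| = 710.97

Supplier B is cheaper by CAD 710.97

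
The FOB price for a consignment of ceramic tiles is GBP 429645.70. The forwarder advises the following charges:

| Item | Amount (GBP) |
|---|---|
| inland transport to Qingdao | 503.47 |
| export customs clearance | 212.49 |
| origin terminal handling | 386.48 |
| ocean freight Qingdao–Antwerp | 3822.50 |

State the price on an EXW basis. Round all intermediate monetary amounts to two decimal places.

EXW price: GBP 428543.26

Not relevant to the conversion: freight — on the buyer under both terms; not part of either seller's price.
From FOB to EXW, the seller no longer bears: inland to port, export clearance, origin terminal.
EXW price = 429645.70 − 503.47 − 212.49 − 386.48 = 428543.26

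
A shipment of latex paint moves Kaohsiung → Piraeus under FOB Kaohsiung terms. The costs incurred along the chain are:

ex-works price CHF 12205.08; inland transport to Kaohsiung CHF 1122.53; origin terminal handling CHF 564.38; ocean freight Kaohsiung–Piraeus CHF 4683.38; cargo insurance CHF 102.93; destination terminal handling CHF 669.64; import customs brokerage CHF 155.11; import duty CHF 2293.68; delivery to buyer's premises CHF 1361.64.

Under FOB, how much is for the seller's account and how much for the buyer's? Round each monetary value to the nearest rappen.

Seller: CHF 13891.99; buyer: CHF 9266.38

FOB: the seller bears costs until goods are on board at the origin port; the buyer bears freight, insurance and all costs thereafter.
Seller's account: goods 12205.08 + inland to port 1122.53 + origin terminal 564.38 = 13891.99
Buyer's account: freight 4683.38 + insurance 102.93 + destination terminal 669.64 + brokerage 155.11 + duty 2293.68 + delivery 1361.64 = 9266.38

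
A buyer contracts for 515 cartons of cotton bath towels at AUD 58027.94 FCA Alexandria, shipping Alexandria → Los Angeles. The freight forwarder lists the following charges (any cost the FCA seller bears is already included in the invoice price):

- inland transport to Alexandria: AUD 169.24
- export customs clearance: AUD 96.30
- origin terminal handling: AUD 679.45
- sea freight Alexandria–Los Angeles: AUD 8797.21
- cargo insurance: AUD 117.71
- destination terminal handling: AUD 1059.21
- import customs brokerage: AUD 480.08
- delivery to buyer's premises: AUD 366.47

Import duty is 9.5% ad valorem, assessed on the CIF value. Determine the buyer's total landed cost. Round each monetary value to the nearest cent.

FCA: the seller delivers export-cleared goods to the carrier; the buyer bears costs from that point.
Already in the invoice (seller's account under FCA): inland to port, export clearance — exclude.
CIF value = FCA price + origin terminal + freight + insurance = 58027.94 + 679.45 + 8797.21 + 117.71 = 67622.31
Import duty = 67622.31 × 9.5% = 6424.12
Buyer bears: origin terminal 679.45 + freight 8797.21 + insurance 117.71 + destination terminal 1059.21 + brokerage 480.08 + delivery 366.47 + duty 6424.12 = 17924.25
Landed cost = invoice 58027.94 + 17924.25 = 75952.19

Total landed cost: AUD 75952.19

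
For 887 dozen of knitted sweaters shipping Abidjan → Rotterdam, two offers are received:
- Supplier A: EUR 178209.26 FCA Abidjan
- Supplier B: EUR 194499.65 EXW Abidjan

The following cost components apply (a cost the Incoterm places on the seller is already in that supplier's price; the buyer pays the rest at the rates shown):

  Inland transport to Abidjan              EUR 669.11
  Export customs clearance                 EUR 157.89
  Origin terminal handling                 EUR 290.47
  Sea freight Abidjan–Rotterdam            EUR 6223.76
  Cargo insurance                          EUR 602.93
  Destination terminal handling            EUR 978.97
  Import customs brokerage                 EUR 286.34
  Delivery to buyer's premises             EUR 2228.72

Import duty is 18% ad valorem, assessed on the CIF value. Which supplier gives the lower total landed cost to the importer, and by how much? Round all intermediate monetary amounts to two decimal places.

Supplier A is cheaper by EUR 20198.52

Supplier A (FCA):
CIF value = FCA price + origin terminal + freight + insurance = 178209.26 + 290.47 + 6223.76 + 602.93 = 185326.42
Import duty = 185326.42 × 18% = 33358.76
Buyer bears (A): 290.47 + 6223.76 + 602.93 + 978.97 + 286.34 + 2228.72 = 10611.19
Landed cost (A) = invoice 178209.26 + 10611.19 + duty 33358.76 = 222179.21
Supplier B (EXW):
CIF value = EXW price + inland to port + export clearance + origin terminal + freight + insurance = 194499.65 + 669.11 + 157.89 + 290.47 + 6223.76 + 602.93 = 202443.81
Import duty = 202443.81 × 18% = 36439.89
Buyer bears (B): 669.11 + 157.89 + 290.47 + 6223.76 + 602.93 + 978.97 + 286.34 + 2228.72 = 11438.19
Landed cost (B) = invoice 194499.65 + 11438.19 + duty 36439.89 = 242377.73
Difference = |222179.21 − 242377.73| = 20198.52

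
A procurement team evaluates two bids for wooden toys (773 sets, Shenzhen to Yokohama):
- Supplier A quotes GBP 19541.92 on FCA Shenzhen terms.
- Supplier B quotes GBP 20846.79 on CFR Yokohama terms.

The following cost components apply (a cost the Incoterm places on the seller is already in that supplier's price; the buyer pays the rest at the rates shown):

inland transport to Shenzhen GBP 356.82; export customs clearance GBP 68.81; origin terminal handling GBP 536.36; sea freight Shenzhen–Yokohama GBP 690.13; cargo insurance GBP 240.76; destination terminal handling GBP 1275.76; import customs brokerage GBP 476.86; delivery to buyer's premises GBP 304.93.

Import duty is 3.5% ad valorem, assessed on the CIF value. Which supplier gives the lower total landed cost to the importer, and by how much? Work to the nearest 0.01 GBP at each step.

Supplier A (FCA):
CIF value = FCA price + origin terminal + freight + insurance = 19541.92 + 536.36 + 690.13 + 240.76 = 21009.17
Import duty = 21009.17 × 3.5% = 735.32
Buyer bears (A): 536.36 + 690.13 + 240.76 + 1275.76 + 476.86 + 304.93 = 3524.80
Landed cost (A) = invoice 19541.92 + 3524.80 + duty 735.32 = 23802.04
Supplier B (CFR):
CIF value = CFR price + insurance = 20846.79 + 240.76 = 21087.55
Import duty = 21087.55 × 3.5% = 738.06
Buyer bears (B): 240.76 + 1275.76 + 476.86 + 304.93 = 2298.31
Landed cost (B) = invoice 20846.79 + 2298.31 + duty 738.06 = 23883.16
Difference = |23802.04 − 23883.16| = 81.12

Supplier A is cheaper by GBP 81.12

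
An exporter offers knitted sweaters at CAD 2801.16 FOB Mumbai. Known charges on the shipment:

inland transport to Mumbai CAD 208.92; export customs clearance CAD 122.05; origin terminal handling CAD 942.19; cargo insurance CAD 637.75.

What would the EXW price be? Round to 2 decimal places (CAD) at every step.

EXW price: CAD 1528.00

Not relevant to the conversion: insurance — on the buyer under both terms; not part of either seller's price.
From FOB to EXW, the seller no longer bears: inland to port, export clearance, origin terminal.
EXW price = 2801.16 − 208.92 − 122.05 − 942.19 = 1528.00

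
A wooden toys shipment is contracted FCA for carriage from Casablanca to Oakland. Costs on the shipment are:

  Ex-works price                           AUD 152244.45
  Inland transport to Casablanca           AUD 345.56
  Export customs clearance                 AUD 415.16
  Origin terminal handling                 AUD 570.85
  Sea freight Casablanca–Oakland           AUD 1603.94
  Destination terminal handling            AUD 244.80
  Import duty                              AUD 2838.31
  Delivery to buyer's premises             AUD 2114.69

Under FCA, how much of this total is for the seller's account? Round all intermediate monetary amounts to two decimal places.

Seller's account: AUD 153005.17

FCA: the seller delivers export-cleared goods to the carrier; the buyer bears costs from that point.
Seller's account: goods 152244.45 + inland to port 345.56 + export clearance 415.16 = 153005.17
Buyer's account: origin terminal 570.85 + freight 1603.94 + destination terminal 244.80 + duty 2838.31 + delivery 2114.69 = 7372.59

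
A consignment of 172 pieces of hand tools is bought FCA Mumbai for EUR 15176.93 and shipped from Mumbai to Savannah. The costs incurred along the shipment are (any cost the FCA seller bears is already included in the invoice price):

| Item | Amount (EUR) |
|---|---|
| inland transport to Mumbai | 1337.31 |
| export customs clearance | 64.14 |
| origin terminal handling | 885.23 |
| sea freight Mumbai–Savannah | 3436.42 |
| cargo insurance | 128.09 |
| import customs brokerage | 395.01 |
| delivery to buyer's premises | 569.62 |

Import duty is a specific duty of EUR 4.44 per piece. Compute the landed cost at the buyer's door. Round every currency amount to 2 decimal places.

Total landed cost: EUR 21354.98

FCA: the seller delivers export-cleared goods to the carrier; the buyer bears costs from that point.
Already in the invoice (seller's account under FCA): inland to port, export clearance — exclude.
CIF value = FCA price + origin terminal + freight + insurance = 15176.93 + 885.23 + 3436.42 + 128.09 = 19626.67
Import duty = 172 × 4.44 = 763.68
Buyer bears: origin terminal 885.23 + freight 3436.42 + insurance 128.09 + brokerage 395.01 + delivery 569.62 + duty 763.68 = 6178.05
Landed cost = invoice 15176.93 + 6178.05 = 21354.98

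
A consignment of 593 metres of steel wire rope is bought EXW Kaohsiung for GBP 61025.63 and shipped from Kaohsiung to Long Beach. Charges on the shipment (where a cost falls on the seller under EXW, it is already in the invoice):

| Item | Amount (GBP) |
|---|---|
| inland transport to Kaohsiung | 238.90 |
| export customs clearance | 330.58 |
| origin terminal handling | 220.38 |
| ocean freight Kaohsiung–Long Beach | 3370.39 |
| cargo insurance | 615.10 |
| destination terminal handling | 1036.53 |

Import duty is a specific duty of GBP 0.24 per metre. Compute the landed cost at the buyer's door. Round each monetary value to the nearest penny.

Total landed cost: GBP 66979.83

EXW: the seller makes goods available at their premises; the buyer bears all onward costs.
CIF value = EXW price + inland to port + export clearance + origin terminal + freight + insurance = 61025.63 + 238.90 + 330.58 + 220.38 + 3370.39 + 615.10 = 65800.98
Import duty = 593 × 0.24 = 142.32
Buyer bears: inland to port 238.90 + export clearance 330.58 + origin terminal 220.38 + freight 3370.39 + insurance 615.10 + destination terminal 1036.53 + duty 142.32 = 5954.20
Landed cost = invoice 61025.63 + 5954.20 = 66979.83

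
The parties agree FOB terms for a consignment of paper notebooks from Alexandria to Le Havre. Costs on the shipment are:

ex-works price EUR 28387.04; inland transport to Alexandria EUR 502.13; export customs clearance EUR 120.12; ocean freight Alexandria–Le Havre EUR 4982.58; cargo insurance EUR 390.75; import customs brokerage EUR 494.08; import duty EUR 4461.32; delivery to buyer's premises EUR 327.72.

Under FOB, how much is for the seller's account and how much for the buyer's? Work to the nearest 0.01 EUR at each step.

FOB: the seller bears costs until goods are on board at the origin port; the buyer bears freight, insurance and all costs thereafter.
Seller's account: goods 28387.04 + inland to port 502.13 + export clearance 120.12 = 29009.29
Buyer's account: freight 4982.58 + insurance 390.75 + brokerage 494.08 + duty 4461.32 + delivery 327.72 = 10656.45

Seller: EUR 29009.29; buyer: EUR 10656.45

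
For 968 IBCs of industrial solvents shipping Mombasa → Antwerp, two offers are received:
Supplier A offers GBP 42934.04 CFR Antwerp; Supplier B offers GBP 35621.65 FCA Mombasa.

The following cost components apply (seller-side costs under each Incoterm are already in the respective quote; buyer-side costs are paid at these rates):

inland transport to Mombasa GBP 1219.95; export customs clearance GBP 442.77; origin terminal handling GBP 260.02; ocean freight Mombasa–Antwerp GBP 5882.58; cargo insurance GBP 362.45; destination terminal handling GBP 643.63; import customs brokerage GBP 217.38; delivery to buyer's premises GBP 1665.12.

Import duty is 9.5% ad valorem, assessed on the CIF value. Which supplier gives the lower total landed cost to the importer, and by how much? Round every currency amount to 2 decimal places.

Supplier A (CFR):
CIF value = CFR price + insurance = 42934.04 + 362.45 = 43296.49
Import duty = 43296.49 × 9.5% = 4113.17
Buyer bears (A): 362.45 + 643.63 + 217.38 + 1665.12 = 2888.58
Landed cost (A) = invoice 42934.04 + 2888.58 + duty 4113.17 = 49935.79
Supplier B (FCA):
CIF value = FCA price + origin terminal + freight + insurance = 35621.65 + 260.02 + 5882.58 + 362.45 = 42126.70
Import duty = 42126.70 × 9.5% = 4002.04
Buyer bears (B): 260.02 + 5882.58 + 362.45 + 643.63 + 217.38 + 1665.12 = 9031.18
Landed cost (B) = invoice 35621.65 + 9031.18 + duty 4002.04 = 48654.87
Difference = |49935.79 − 48654.87| = 1280.92

Supplier B is cheaper by GBP 1280.92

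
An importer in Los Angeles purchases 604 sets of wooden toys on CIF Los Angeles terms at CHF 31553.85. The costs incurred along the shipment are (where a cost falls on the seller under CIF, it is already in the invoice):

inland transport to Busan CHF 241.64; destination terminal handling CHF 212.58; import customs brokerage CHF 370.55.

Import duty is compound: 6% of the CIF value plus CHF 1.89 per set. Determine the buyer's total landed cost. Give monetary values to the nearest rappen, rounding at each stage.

Total landed cost: CHF 35171.77

CIF: the seller pays costs through ocean freight and marine insurance to the destination port.
Already in the invoice (seller's account under CIF): inland to port — exclude.
The CIF price already equals the CIF value: 31553.85
Ad valorem component: 31553.85 × 6% = 1893.23
Specific component: 604 × 1.89 = 1141.56
Import duty = 1893.23 + 1141.56 = 3034.79
Buyer bears: destination terminal 212.58 + brokerage 370.55 + duty 3034.79 = 3617.92
Landed cost = invoice 31553.85 + 3617.92 = 35171.77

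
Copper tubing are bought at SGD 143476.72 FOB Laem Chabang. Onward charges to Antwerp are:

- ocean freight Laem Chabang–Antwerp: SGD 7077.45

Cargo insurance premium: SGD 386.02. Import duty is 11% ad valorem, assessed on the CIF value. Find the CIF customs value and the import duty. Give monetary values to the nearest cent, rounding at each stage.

CIF = FOB price + freight + insurance
CIF = 143476.72 + 7077.45 + 386.02 = 150940.19
Import duty = 150940.19 × 11% = 16603.42

CIF value: SGD 150940.19; import duty: SGD 16603.42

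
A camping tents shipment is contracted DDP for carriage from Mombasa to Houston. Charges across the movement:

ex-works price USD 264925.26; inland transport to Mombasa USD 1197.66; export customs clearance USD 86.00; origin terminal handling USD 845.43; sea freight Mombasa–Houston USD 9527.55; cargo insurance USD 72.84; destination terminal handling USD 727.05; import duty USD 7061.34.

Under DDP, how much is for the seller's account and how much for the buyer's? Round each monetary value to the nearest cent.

DDP: the seller bears all costs including import duty.
Seller's account: goods 264925.26 + inland to port 1197.66 + export clearance 86.00 + origin terminal 845.43 + freight 9527.55 + insurance 72.84 + destination terminal 727.05 + duty 7061.34 = 284443.13
Buyer's account: 0.00

Seller: USD 284443.13; buyer: USD 0.00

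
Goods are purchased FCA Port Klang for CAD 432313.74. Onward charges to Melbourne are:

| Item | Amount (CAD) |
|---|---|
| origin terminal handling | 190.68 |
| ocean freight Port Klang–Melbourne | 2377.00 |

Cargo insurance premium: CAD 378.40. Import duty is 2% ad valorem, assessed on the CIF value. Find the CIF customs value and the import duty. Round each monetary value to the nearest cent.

CIF value: CAD 435259.82; import duty: CAD 8705.20

CIF = FCA price + pre-shipment costs + freight + insurance
CIF = 432313.74 + 190.68 + 2377.00 + 378.40 = 435259.82
Import duty = 435259.82 × 2% = 8705.20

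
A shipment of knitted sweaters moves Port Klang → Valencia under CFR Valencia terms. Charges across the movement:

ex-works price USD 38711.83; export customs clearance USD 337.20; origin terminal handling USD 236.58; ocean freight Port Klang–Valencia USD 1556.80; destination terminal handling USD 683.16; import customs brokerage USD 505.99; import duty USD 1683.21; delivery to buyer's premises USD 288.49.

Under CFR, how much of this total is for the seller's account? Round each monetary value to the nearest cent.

Seller's account: USD 40842.41

CFR: the seller pays costs through ocean freight to the destination port, but not insurance.
Seller's account: goods 38711.83 + export clearance 337.20 + origin terminal 236.58 + freight 1556.80 = 40842.41
Buyer's account: destination terminal 683.16 + brokerage 505.99 + duty 1683.21 + delivery 288.49 = 3160.85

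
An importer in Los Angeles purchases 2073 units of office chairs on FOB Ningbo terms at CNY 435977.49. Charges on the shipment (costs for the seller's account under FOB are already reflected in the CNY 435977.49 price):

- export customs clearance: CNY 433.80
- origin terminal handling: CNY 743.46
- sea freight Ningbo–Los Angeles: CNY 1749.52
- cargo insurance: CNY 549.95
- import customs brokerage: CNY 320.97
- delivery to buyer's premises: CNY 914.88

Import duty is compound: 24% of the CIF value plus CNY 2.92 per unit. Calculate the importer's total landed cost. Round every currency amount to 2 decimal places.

Total landed cost: CNY 550752.44

FOB: the seller bears costs until goods are on board at the origin port; the buyer bears freight, insurance and all costs thereafter.
Already in the invoice (seller's account under FOB): export clearance, origin terminal — exclude.
CIF value = FOB price + freight + insurance = 435977.49 + 1749.52 + 549.95 = 438276.96
Ad valorem component: 438276.96 × 24% = 105186.47
Specific component: 2073 × 2.92 = 6053.16
Import duty = 105186.47 + 6053.16 = 111239.63
Buyer bears: freight 1749.52 + insurance 549.95 + brokerage 320.97 + delivery 914.88 + duty 111239.63 = 114774.95
Landed cost = invoice 435977.49 + 114774.95 = 550752.44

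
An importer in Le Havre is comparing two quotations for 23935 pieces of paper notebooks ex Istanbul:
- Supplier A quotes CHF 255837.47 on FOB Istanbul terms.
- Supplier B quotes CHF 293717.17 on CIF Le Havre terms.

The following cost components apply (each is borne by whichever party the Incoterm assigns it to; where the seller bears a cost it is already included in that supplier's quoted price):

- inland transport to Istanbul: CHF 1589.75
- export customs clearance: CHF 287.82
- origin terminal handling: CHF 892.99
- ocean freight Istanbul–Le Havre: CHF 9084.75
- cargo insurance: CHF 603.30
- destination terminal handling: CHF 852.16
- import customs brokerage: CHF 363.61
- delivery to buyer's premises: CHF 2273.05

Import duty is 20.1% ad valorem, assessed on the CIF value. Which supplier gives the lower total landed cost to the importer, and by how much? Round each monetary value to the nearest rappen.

Supplier A (FOB):
CIF value = FOB price + freight + insurance = 255837.47 + 9084.75 + 603.30 = 265525.52
Import duty = 265525.52 × 20.1% = 53370.63
Buyer bears (A): 9084.75 + 603.30 + 852.16 + 363.61 + 2273.05 = 13176.87
Landed cost (A) = invoice 255837.47 + 13176.87 + duty 53370.63 = 322384.97
Supplier B (CIF):
The CIF price already equals the CIF value: 293717.17
Import duty = 293717.17 × 20.1% = 59037.15
Buyer bears (B): 852.16 + 363.61 + 2273.05 = 3488.82
Landed cost (B) = invoice 293717.17 + 3488.82 + duty 59037.15 = 356243.14
Difference = |322384.97 − 356243.14| = 33858.17

Supplier A is cheaper by CHF 33858.17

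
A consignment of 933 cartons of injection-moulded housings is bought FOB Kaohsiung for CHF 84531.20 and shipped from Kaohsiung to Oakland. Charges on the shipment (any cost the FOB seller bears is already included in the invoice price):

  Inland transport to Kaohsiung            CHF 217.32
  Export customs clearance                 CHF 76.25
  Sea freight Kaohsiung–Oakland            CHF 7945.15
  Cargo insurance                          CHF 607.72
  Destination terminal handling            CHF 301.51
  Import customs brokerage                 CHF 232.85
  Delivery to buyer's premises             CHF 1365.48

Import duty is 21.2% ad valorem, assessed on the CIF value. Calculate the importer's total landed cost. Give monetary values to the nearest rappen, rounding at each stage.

Total landed cost: CHF 114717.73

FOB: the seller bears costs until goods are on board at the origin port; the buyer bears freight, insurance and all costs thereafter.
Already in the invoice (seller's account under FOB): inland to port, export clearance — exclude.
CIF value = FOB price + freight + insurance = 84531.20 + 7945.15 + 607.72 = 93084.07
Import duty = 93084.07 × 21.2% = 19733.82
Buyer bears: freight 7945.15 + insurance 607.72 + destination terminal 301.51 + brokerage 232.85 + delivery 1365.48 + duty 19733.82 = 30186.53
Landed cost = invoice 84531.20 + 30186.53 = 114717.73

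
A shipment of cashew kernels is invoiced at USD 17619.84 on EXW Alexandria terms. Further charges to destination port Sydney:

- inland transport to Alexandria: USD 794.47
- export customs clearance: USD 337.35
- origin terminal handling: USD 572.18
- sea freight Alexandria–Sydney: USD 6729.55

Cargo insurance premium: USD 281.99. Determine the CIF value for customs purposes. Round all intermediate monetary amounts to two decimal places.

CIF value: USD 26335.38

CIF = EXW price + pre-shipment costs + freight + insurance
CIF = 17619.84 + 794.47 + 337.35 + 572.18 + 6729.55 + 281.99 = 26335.38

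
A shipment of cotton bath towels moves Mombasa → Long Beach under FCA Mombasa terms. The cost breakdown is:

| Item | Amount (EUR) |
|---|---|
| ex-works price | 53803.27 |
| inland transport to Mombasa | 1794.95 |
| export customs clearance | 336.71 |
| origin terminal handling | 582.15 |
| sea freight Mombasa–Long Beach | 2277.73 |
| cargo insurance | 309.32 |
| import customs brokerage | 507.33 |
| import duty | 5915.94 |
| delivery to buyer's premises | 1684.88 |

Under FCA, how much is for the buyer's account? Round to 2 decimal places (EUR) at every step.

FCA: the seller delivers export-cleared goods to the carrier; the buyer bears costs from that point.
Seller's account: goods 53803.27 + inland to port 1794.95 + export clearance 336.71 = 55934.93
Buyer's account: origin terminal 582.15 + freight 2277.73 + insurance 309.32 + brokerage 507.33 + duty 5915.94 + delivery 1684.88 = 11277.35

Buyer's account: EUR 11277.35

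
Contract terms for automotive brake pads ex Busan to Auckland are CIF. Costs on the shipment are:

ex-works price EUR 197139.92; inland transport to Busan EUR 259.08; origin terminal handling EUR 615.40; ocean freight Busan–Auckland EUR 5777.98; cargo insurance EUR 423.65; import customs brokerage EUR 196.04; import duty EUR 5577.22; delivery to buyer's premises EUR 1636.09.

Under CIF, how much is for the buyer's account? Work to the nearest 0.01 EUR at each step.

Buyer's account: EUR 7409.35

CIF: the seller pays costs through ocean freight and marine insurance to the destination port.
Seller's account: goods 197139.92 + inland to port 259.08 + origin terminal 615.40 + freight 5777.98 + insurance 423.65 = 204216.03
Buyer's account: brokerage 196.04 + duty 5577.22 + delivery 1636.09 = 7409.35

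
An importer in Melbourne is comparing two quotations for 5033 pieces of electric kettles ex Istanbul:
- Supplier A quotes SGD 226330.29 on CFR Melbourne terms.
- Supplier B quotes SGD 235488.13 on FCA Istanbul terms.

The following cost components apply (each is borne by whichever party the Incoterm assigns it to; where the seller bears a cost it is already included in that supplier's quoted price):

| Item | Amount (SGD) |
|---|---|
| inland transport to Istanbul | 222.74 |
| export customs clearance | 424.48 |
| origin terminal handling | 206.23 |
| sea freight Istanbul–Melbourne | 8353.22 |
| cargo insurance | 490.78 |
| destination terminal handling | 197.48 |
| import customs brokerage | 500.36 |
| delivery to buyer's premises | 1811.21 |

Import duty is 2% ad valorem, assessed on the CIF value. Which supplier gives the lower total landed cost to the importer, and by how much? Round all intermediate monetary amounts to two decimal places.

Supplier A (CFR):
CIF value = CFR price + insurance = 226330.29 + 490.78 = 226821.07
Import duty = 226821.07 × 2% = 4536.42
Buyer bears (A): 490.78 + 197.48 + 500.36 + 1811.21 = 2999.83
Landed cost (A) = invoice 226330.29 + 2999.83 + duty 4536.42 = 233866.54
Supplier B (FCA):
CIF value = FCA price + origin terminal + freight + insurance = 235488.13 + 206.23 + 8353.22 + 490.78 = 244538.36
Import duty = 244538.36 × 2% = 4890.77
Buyer bears (B): 206.23 + 8353.22 + 490.78 + 197.48 + 500.36 + 1811.21 = 11559.28
Landed cost (B) = invoice 235488.13 + 11559.28 + duty 4890.77 = 251938.18
Difference = |233866.54 − 251938.18| = 18071.64

Supplier A is cheaper by SGD 18071.64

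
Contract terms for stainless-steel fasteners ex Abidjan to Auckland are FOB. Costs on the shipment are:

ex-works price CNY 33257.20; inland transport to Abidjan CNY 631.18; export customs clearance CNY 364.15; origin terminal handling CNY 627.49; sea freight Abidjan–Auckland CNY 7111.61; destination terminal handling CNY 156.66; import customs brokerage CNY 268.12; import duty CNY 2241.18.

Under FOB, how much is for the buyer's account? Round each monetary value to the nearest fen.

FOB: the seller bears costs until goods are on board at the origin port; the buyer bears freight, insurance and all costs thereafter.
Seller's account: goods 33257.20 + inland to port 631.18 + export clearance 364.15 + origin terminal 627.49 = 34880.02
Buyer's account: freight 7111.61 + destination terminal 156.66 + brokerage 268.12 + duty 2241.18 = 9777.57

Buyer's account: CNY 9777.57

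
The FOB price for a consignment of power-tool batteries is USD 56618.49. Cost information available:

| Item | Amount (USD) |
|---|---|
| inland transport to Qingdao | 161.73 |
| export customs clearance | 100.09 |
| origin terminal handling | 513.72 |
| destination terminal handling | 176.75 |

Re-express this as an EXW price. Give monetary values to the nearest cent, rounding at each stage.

EXW price: USD 55842.95

Not relevant to the conversion: destination terminal — on the buyer under both terms; not part of either seller's price.
From FOB to EXW, the seller no longer bears: inland to port, export clearance, origin terminal.
EXW price = 56618.49 − 161.73 − 100.09 − 513.72 = 55842.95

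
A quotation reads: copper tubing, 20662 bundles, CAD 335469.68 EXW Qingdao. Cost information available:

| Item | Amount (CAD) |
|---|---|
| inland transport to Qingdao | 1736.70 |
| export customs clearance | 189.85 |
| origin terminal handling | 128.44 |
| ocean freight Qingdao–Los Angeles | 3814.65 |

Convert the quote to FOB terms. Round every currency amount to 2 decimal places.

Not relevant to the conversion: freight — on the buyer under both terms; not part of either seller's price.
From EXW to FOB, the seller additionally bears: inland to port, export clearance, origin terminal.
FOB price = 335469.68 + 1736.70 + 189.85 + 128.44 = 337524.67

FOB price: CAD 337524.67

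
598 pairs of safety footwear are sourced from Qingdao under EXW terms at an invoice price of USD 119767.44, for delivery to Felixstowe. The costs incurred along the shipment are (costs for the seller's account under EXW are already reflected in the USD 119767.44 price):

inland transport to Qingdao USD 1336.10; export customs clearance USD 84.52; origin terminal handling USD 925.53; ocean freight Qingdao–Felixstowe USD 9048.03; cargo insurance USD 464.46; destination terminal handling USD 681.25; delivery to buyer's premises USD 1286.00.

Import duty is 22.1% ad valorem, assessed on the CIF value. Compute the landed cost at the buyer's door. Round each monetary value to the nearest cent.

Total landed cost: USD 162682.69

EXW: the seller makes goods available at their premises; the buyer bears all onward costs.
CIF value = EXW price + inland to port + export clearance + origin terminal + freight + insurance = 119767.44 + 1336.10 + 84.52 + 925.53 + 9048.03 + 464.46 = 131626.08
Import duty = 131626.08 × 22.1% = 29089.36
Buyer bears: inland to port 1336.10 + export clearance 84.52 + origin terminal 925.53 + freight 9048.03 + insurance 464.46 + destination terminal 681.25 + delivery 1286.00 + duty 29089.36 = 42915.25
Landed cost = invoice 119767.44 + 42915.25 = 162682.69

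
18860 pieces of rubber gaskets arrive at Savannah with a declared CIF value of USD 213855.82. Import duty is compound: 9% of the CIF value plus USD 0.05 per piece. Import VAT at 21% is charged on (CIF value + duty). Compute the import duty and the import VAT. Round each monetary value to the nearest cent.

Import duty: USD 20190.02; import VAT: USD 49149.63

Ad valorem component: 213855.82 × 9% = 19247.02
Specific component: 18860 × 0.05 = 943.00
Import duty = 19247.02 + 943.00 = 20190.02
VAT base = CIF + duty = 213855.82 + 20190.02 = 234045.84
Import VAT = 234045.84 × 21% = 49149.63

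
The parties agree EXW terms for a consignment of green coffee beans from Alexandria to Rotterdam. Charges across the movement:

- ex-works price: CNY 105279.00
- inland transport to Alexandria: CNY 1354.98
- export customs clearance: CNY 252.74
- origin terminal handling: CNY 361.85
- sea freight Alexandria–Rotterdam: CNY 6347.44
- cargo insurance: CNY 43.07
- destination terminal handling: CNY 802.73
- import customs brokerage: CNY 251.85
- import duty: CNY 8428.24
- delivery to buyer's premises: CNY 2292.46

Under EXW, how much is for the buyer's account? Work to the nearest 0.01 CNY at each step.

Buyer's account: CNY 20135.36

EXW: the seller makes goods available at their premises; the buyer bears all onward costs.
Seller's account: goods 105279.00 = 105279.00
Buyer's account: inland to port 1354.98 + export clearance 252.74 + origin terminal 361.85 + freight 6347.44 + insurance 43.07 + destination terminal 802.73 + brokerage 251.85 + duty 8428.24 + delivery 2292.46 = 20135.36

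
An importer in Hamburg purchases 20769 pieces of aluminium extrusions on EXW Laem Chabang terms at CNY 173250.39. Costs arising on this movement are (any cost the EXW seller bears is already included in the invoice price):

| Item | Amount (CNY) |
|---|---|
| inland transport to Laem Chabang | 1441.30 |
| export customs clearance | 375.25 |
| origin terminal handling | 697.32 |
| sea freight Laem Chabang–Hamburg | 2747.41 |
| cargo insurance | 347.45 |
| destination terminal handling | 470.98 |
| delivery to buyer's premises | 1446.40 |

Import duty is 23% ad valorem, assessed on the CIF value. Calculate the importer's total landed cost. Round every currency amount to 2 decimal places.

EXW: the seller makes goods available at their premises; the buyer bears all onward costs.
CIF value = EXW price + inland to port + export clearance + origin terminal + freight + insurance = 173250.39 + 1441.30 + 375.25 + 697.32 + 2747.41 + 347.45 = 178859.12
Import duty = 178859.12 × 23% = 41137.60
Buyer bears: inland to port 1441.30 + export clearance 375.25 + origin terminal 697.32 + freight 2747.41 + insurance 347.45 + destination terminal 470.98 + delivery 1446.40 + duty 41137.60 = 48663.71
Landed cost = invoice 173250.39 + 48663.71 = 221914.10

Total landed cost: CNY 221914.10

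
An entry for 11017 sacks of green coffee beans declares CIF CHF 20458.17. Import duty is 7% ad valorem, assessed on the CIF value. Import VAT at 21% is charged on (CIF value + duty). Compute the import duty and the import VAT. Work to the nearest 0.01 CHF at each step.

Import duty = 20458.17 × 7% = 1432.07
VAT base = CIF + duty = 20458.17 + 1432.07 = 21890.24
Import VAT = 21890.24 × 21% = 4596.95

Import duty: CHF 1432.07; import VAT: CHF 4596.95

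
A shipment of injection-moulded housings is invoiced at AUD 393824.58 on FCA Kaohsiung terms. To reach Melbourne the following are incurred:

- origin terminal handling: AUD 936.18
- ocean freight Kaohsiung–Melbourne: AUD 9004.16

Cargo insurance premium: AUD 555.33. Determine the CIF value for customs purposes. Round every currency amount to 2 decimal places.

CIF = FCA price + pre-shipment costs + freight + insurance
CIF = 393824.58 + 936.18 + 9004.16 + 555.33 = 404320.25

CIF value: AUD 404320.25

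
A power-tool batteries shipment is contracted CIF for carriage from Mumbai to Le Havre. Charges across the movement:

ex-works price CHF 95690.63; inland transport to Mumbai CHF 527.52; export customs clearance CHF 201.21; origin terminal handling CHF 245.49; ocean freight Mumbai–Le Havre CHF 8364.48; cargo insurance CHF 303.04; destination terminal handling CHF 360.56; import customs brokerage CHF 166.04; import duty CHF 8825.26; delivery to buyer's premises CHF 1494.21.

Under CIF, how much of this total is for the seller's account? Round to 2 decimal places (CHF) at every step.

CIF: the seller pays costs through ocean freight and marine insurance to the destination port.
Seller's account: goods 95690.63 + inland to port 527.52 + export clearance 201.21 + origin terminal 245.49 + freight 8364.48 + insurance 303.04 = 105332.37
Buyer's account: destination terminal 360.56 + brokerage 166.04 + duty 8825.26 + delivery 1494.21 = 10846.07

Seller's account: CHF 105332.37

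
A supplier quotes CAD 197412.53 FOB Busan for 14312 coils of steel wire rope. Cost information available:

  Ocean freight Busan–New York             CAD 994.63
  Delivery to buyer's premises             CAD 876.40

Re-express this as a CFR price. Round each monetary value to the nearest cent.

CFR price: CAD 198407.16

Not relevant to the conversion: delivery — on the buyer under both terms; not part of either seller's price.
From FOB to CFR, the seller additionally bears: freight.
CFR price = 197412.53 + 994.63 = 198407.16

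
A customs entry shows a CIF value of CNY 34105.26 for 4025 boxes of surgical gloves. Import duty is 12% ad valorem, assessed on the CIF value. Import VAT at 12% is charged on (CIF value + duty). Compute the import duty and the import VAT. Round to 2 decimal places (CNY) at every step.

Import duty: CNY 4092.63; import VAT: CNY 4583.75

Import duty = 34105.26 × 12% = 4092.63
VAT base = CIF + duty = 34105.26 + 4092.63 = 38197.89
Import VAT = 38197.89 × 12% = 4583.75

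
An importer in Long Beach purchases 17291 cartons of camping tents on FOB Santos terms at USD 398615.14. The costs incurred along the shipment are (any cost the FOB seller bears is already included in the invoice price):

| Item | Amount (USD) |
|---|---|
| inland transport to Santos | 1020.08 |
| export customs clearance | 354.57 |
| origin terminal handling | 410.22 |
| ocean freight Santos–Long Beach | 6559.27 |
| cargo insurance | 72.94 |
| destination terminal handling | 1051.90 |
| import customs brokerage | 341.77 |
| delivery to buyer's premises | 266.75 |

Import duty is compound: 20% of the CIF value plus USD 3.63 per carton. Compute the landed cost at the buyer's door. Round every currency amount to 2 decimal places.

FOB: the seller bears costs until goods are on board at the origin port; the buyer bears freight, insurance and all costs thereafter.
Already in the invoice (seller's account under FOB): inland to port, export clearance, origin terminal — exclude.
CIF value = FOB price + freight + insurance = 398615.14 + 6559.27 + 72.94 = 405247.35
Ad valorem component: 405247.35 × 20% = 81049.47
Specific component: 17291 × 3.63 = 62766.33
Import duty = 81049.47 + 62766.33 = 143815.80
Buyer bears: freight 6559.27 + insurance 72.94 + destination terminal 1051.90 + brokerage 341.77 + delivery 266.75 + duty 143815.80 = 152108.43
Landed cost = invoice 398615.14 + 152108.43 = 550723.57

Total landed cost: USD 550723.57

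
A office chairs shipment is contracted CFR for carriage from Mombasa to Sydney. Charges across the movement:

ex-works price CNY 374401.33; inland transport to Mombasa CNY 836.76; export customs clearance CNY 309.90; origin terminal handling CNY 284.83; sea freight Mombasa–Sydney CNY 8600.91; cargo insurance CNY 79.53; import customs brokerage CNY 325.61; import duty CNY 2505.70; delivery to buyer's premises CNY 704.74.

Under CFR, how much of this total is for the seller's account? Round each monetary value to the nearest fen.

CFR: the seller pays costs through ocean freight to the destination port, but not insurance.
Seller's account: goods 374401.33 + inland to port 836.76 + export clearance 309.90 + origin terminal 284.83 + freight 8600.91 = 384433.73
Buyer's account: insurance 79.53 + brokerage 325.61 + duty 2505.70 + delivery 704.74 = 3615.58

Seller's account: CNY 384433.73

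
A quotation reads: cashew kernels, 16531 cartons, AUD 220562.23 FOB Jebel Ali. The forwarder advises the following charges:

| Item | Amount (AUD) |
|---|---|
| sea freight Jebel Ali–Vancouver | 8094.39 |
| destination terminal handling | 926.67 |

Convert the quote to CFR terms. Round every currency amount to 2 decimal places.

Not relevant to the conversion: destination terminal — on the buyer under both terms; not part of either seller's price.
From FOB to CFR, the seller additionally bears: freight.
CFR price = 220562.23 + 8094.39 = 228656.62

CFR price: AUD 228656.62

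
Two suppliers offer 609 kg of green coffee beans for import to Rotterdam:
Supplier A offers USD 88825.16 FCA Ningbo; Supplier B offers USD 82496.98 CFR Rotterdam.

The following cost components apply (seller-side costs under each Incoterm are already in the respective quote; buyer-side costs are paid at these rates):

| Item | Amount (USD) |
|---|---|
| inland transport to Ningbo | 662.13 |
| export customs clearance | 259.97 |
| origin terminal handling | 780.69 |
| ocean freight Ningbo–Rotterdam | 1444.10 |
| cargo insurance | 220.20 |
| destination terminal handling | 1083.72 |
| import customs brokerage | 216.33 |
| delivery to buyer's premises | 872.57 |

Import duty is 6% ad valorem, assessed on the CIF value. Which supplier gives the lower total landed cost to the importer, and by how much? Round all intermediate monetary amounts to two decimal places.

Supplier B is cheaper by USD 9066.15

Supplier A (FCA):
CIF value = FCA price + origin terminal + freight + insurance = 88825.16 + 780.69 + 1444.10 + 220.20 = 91270.15
Import duty = 91270.15 × 6% = 5476.21
Buyer bears (A): 780.69 + 1444.10 + 220.20 + 1083.72 + 216.33 + 872.57 = 4617.61
Landed cost (A) = invoice 88825.16 + 4617.61 + duty 5476.21 = 98918.98
Supplier B (CFR):
CIF value = CFR price + insurance = 82496.98 + 220.20 = 82717.18
Import duty = 82717.18 × 6% = 4963.03
Buyer bears (B): 220.20 + 1083.72 + 216.33 + 872.57 = 2392.82
Landed cost (B) = invoice 82496.98 + 2392.82 + duty 4963.03 = 89852.83
Difference = |98918.98 − 89852.83| = 9066.15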